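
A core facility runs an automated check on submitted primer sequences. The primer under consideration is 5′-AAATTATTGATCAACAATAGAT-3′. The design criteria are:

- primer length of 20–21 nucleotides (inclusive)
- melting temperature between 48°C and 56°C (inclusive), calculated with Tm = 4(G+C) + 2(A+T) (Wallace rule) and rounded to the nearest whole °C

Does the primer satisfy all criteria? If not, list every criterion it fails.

Fails: length.

Base counts: A=11, T=7, G=2, C=2 (length 22).
length: length 22, outside 20–21 ✗
Tm: Tm = 2·18 + 4·4 = 52°C ✓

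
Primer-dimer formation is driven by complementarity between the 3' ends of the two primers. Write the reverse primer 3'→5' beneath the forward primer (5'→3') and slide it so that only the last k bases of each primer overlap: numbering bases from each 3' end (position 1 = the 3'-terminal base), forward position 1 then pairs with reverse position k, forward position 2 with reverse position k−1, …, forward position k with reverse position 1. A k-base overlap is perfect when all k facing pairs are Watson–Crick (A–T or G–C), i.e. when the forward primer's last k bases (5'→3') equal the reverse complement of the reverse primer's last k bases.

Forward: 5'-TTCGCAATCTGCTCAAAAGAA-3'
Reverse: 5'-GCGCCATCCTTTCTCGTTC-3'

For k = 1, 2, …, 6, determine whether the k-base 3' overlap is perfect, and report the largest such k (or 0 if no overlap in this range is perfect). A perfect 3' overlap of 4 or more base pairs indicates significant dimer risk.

Longest perfect overlap: 3 complementary base pairs; below the dimer-risk threshold (threshold 4).

Last 6 bases (5'→3') — forward …AAAGAA, reverse …TCGTTC.
Reverse complement of the reverse primer's last 6 bases: GAACGA; its first k bases are the reverse complement of the reverse primer's last k bases, so a perfect k-base overlap needs the forward primer's last k bases to equal them.
Comparing (forward last k vs required): k=1: A vs G ✗; k=2: AA vs GA ✗; k=3: GAA vs GAA ✓; k=4: AGAA vs GAAC ✗; k=5: AAGAA vs GAACG ✗; k=6: AAAGAA vs GAACGA ✗.
Only k = 3 is perfect, so the longest perfect 3' overlap is 3.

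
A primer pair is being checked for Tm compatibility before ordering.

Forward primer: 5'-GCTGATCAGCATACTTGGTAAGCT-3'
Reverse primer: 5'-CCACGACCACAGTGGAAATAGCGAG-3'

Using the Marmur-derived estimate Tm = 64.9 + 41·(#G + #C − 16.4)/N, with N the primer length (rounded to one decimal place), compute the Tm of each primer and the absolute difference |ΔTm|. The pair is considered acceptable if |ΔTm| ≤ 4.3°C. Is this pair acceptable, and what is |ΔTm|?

|ΔTm| = 5.3°C; the pair is not acceptable.

Forward: G+C = 11, N = 24 → Tm = 64.9 + 41·(11 − 16.4)/24 = 55.7°C.
Reverse: G+C = 14, N = 25 → Tm = 64.9 + 41·(14 − 16.4)/25 = 61.0°C.
|ΔTm| = |55.7 − 61.0| = 5.3°C, > 4.3°C.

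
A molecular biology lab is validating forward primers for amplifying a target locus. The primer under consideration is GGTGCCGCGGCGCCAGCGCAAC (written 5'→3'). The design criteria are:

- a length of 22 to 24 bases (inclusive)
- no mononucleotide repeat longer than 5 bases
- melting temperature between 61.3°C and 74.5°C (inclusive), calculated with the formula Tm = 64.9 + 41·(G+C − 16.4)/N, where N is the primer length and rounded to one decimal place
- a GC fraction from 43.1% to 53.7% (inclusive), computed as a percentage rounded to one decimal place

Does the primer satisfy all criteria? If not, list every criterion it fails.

Fails: GC content.

Base counts: A=3, T=1, G=9, C=9 (length 22).
length: length 22 ✓
homopolymer run: longest run = 2 ✓
Tm: Tm = 64.9 + 41·(18 − 16.4)/22 = 67.9°C ✓
GC content: GC 18/22 = 81.8%, outside 43.1–53.7% ✗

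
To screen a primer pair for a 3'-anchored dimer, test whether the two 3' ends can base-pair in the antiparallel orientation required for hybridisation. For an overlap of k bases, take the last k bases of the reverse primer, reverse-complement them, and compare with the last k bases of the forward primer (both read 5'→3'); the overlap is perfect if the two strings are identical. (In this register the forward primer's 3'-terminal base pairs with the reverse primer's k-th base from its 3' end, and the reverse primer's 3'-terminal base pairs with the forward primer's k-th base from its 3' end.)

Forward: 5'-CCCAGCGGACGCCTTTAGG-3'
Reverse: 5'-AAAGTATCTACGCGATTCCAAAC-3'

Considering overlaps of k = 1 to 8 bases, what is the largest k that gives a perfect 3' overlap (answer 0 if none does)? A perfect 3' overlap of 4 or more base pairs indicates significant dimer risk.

Last 8 bases (5'→3') — forward …CCTTTAGG, reverse …TTCCAAAC.
Reverse complement of the reverse primer's last 8 bases: GTTTGGAA; its first k bases are the reverse complement of the reverse primer's last k bases, so a perfect k-base overlap needs the forward primer's last k bases to equal them.
Comparing (forward last k vs required): k=1: G vs G ✓; k=2: GG vs GT ✗; k=3: AGG vs GTT ✗; k=4: TAGG vs GTTT ✗; k=5: TTAGG vs GTTTG ✗; k=6: TTTAGG vs GTTTGG ✗; k=7: CTTTAGG vs GTTTGGA ✗; k=8: CCTTTAGG vs GTTTGGAA ✗.
Only k = 1 is perfect, so the longest perfect 3' overlap is 1.

Longest perfect overlap: 1 complementary base pair; below the dimer-risk threshold (threshold 4).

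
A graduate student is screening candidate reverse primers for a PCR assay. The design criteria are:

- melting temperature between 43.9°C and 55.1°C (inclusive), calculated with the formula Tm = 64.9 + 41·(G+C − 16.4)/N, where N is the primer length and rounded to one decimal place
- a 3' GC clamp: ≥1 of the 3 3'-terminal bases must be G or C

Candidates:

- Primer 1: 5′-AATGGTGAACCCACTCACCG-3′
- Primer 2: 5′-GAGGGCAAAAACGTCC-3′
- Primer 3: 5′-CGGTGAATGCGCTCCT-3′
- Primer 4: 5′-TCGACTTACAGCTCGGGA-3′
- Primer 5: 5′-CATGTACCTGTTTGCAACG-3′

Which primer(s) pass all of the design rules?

Primer 1, Primer 2, Primer 3, Primer 4 and Primer 5.

Primer 1 (20 nt, A=6 T=3 G=4 C=7): Tm = 64.9 + 41·(11 − 16.4)/20 = 53.8°C ✓; 3' end CCG has 3 G/C ✓ — passes.
Primer 2 (16 nt, A=6 T=1 G=5 C=4): Tm = 64.9 + 41·(9 − 16.4)/16 = 45.9°C ✓; 3' end TCC has 2 G/C ✓ — passes.
Primer 3 (16 nt, A=2 T=4 G=5 C=5): Tm = 64.9 + 41·(10 − 16.4)/16 = 48.5°C ✓; 3' end CCT has 2 G/C ✓ — passes.
Primer 4 (18 nt, A=4 T=4 G=5 C=5): Tm = 64.9 + 41·(10 − 16.4)/18 = 50.3°C ✓; 3' end GGA has 2 G/C ✓ — passes.
Primer 5 (19 nt, A=4 T=6 G=4 C=5): Tm = 64.9 + 41·(9 − 16.4)/19 = 48.9°C ✓; 3' end ACG has 2 G/C ✓ — passes.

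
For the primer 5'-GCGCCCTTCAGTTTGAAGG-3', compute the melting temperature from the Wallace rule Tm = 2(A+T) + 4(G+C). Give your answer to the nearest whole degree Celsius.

Base counts: A=3, T=5, G=6, C=5 (length 19).
Tm = 2·(3+5) + 4·(6+5) = 2·8 + 4·11 = 16 + 44 = 60°C.

60°C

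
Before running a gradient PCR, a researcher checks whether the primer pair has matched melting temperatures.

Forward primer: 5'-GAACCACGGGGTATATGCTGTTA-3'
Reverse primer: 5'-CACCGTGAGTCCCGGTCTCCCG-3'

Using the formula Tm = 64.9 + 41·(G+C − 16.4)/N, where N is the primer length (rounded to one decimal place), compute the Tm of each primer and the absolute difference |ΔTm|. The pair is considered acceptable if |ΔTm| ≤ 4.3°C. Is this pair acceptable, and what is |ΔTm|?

|ΔTm| = 8.9°C; the pair is not acceptable.

Forward: G+C = 11, N = 23 → Tm = 64.9 + 41·(11 − 16.4)/23 = 55.3°C.
Reverse: G+C = 16, N = 22 → Tm = 64.9 + 41·(16 − 16.4)/22 = 64.2°C.
|ΔTm| = |55.3 − 64.2| = 8.9°C, > 4.3°C.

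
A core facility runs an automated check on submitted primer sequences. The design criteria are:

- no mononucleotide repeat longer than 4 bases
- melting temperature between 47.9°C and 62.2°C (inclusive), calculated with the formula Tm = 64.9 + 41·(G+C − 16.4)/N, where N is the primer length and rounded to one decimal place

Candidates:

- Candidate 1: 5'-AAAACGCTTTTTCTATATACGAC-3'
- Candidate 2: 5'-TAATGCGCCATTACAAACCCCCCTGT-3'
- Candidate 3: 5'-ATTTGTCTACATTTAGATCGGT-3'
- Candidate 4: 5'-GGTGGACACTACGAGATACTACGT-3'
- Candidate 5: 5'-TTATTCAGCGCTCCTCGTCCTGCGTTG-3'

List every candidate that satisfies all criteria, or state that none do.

Candidate 4 only.

Candidate 1 (23 nt, A=8 T=8 G=2 C=5): longest run = 5, exceeds 4 ✗; Tm = 64.9 + 41·(7 − 16.4)/23 = 48.1°C ✓ — fails.
Candidate 2 (26 nt, A=7 T=6 G=3 C=10): longest run = 6, exceeds 4 ✗; Tm = 64.9 + 41·(13 − 16.4)/26 = 59.5°C ✓ — fails.
Candidate 3 (22 nt, A=5 T=10 G=4 C=3): longest run = 3 ✓; Tm = 64.9 + 41·(7 − 16.4)/22 = 47.4°C, outside 47.9–62.2°C ✗ — fails.
Candidate 4 (24 nt, A=7 T=5 G=7 C=5): longest run = 2 ✓; Tm = 64.9 + 41·(12 − 16.4)/24 = 57.4°C ✓ — passes.
Candidate 5 (27 nt, A=2 T=10 G=6 C=9): longest run = 2 ✓; Tm = 64.9 + 41·(15 − 16.4)/27 = 62.8°C, outside 47.9–62.2°C ✗ — fails.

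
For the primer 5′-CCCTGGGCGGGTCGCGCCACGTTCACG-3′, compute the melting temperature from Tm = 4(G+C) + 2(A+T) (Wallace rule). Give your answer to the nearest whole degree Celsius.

96°C

Base counts: A=2, T=4, G=10, C=11 (length 27).
Tm = 2·(2+4) + 4·(10+11) = 2·6 + 4·21 = 12 + 84 = 96°C.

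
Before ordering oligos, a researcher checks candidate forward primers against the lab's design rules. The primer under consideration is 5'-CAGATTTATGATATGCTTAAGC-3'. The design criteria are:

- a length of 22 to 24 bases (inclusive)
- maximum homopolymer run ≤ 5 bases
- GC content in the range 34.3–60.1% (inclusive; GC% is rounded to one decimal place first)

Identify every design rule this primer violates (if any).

Fails: GC content.

Base counts: A=7, T=8, G=4, C=3 (length 22).
length: length 22 ✓
homopolymer run: longest run = 3 ✓
GC content: GC 7/22 = 31.8%, outside 34.3–60.1% ✗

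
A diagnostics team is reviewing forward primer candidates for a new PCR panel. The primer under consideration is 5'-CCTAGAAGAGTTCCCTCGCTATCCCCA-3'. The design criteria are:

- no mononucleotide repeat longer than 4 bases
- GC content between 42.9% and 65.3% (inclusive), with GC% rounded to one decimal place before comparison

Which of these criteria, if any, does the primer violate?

Meets all criteria.

Base counts: A=6, T=6, G=4, C=11 (length 27).
homopolymer run: longest run = 4 ✓
GC content: GC 15/27 = 55.6% ✓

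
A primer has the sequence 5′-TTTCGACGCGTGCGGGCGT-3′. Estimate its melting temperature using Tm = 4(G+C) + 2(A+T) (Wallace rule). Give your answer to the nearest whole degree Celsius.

Base counts: A=1, T=5, G=8, C=5 (length 19).
Tm = 2·(1+5) + 4·(8+5) = 2·6 + 4·13 = 12 + 52 = 64°C.

64°C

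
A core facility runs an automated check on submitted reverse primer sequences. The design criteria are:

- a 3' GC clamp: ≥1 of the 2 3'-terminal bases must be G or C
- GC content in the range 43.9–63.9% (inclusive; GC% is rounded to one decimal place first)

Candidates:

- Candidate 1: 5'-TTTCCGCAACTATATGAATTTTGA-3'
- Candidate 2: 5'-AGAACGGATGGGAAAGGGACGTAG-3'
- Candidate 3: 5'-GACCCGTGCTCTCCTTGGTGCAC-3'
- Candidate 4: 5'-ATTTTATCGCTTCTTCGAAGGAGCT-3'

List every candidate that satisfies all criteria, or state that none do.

Candidate 1 (24 nt, A=7 T=10 G=3 C=4): 3' end GA has 1 G/C ✓; GC 7/24 = 29.2%, outside 43.9–63.9% ✗ — fails.
Candidate 2 (24 nt, A=9 T=2 G=11 C=2): 3' end AG has 1 G/C ✓; GC 13/24 = 54.2% ✓ — passes.
Candidate 3 (23 nt, A=2 T=6 G=6 C=9): 3' end AC has 1 G/C ✓; GC 15/23 = 65.2%, outside 43.9–63.9% ✗ — fails.
Candidate 4 (25 nt, A=5 T=10 G=5 C=5): 3' end CT has 1 G/C ✓; GC 10/25 = 40.0%, outside 43.9–63.9% ✗ — fails.

Candidate 2 only.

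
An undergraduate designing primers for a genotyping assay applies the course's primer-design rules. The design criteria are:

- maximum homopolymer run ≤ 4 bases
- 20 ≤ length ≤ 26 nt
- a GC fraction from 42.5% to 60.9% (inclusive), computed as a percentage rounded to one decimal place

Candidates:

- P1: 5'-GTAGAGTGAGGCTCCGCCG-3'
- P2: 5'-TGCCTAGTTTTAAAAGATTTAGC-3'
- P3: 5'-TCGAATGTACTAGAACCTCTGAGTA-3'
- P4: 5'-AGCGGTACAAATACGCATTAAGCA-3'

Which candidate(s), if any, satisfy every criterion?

None of the candidates satisfy all criteria.

P1 (19 nt, A=3 T=3 G=8 C=5): longest run = 2 ✓; length 19, outside 20–26 ✗; GC 13/19 = 68.4%, outside 42.5–60.9% ✗ — fails.
P2 (23 nt, A=7 T=9 G=4 C=3): longest run = 4 ✓; length 23 ✓; GC 7/23 = 30.4%, outside 42.5–60.9% ✗ — fails.
P3 (25 nt, A=8 T=7 G=5 C=5): longest run = 2 ✓; length 25 ✓; GC 10/25 = 40.0%, outside 42.5–60.9% ✗ — fails.
P4 (24 nt, A=10 T=4 G=5 C=5): longest run = 3 ✓; length 24 ✓; GC 10/24 = 41.7%, outside 42.5–60.9% ✗ — fails.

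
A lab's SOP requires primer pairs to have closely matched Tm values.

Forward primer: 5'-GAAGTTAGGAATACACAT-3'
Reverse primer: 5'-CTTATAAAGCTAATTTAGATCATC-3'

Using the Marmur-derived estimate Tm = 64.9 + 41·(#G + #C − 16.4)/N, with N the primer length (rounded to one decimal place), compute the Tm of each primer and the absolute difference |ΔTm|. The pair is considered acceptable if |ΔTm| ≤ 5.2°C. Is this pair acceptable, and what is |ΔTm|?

|ΔTm| = 5.9°C; the pair is not acceptable.

Forward: G+C = 6, N = 18 → Tm = 64.9 + 41·(6 − 16.4)/18 = 41.2°C.
Reverse: G+C = 6, N = 24 → Tm = 64.9 + 41·(6 − 16.4)/24 = 47.1°C.
|ΔTm| = |41.2 − 47.1| = 5.9°C, > 5.2°C.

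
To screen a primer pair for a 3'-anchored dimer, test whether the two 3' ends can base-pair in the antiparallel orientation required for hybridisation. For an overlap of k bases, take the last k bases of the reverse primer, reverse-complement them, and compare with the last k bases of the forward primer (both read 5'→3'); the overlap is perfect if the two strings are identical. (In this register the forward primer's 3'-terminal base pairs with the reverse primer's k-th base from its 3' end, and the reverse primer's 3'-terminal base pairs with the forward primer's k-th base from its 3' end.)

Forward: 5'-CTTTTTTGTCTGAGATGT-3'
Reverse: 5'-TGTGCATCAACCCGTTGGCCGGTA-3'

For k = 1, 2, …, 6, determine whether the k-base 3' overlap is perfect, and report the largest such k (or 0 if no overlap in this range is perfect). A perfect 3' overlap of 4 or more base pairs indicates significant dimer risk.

Last 6 bases (5'→3') — forward …AGATGT, reverse …CCGGTA.
Reverse complement of the reverse primer's last 6 bases: TACCGG; its first k bases are the reverse complement of the reverse primer's last k bases, so a perfect k-base overlap needs the forward primer's last k bases to equal them.
Comparing (forward last k vs required): k=1: T vs T ✓; k=2: GT vs TA ✗; k=3: TGT vs TAC ✗; k=4: ATGT vs TACC ✗; k=5: GATGT vs TACCG ✗; k=6: AGATGT vs TACCGG ✗.
Only k = 1 is perfect, so the longest perfect 3' overlap is 1.

Longest perfect overlap: 1 complementary base pair; below the dimer-risk threshold (threshold 4).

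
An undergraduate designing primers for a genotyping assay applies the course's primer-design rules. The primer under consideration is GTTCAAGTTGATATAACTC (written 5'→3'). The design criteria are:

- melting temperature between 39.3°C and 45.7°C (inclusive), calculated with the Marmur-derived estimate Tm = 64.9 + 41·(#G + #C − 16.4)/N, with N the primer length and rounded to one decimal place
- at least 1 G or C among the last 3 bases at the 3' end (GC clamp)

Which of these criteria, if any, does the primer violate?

Meets all criteria.

Base counts: A=6, T=7, G=3, C=3 (length 19).
Tm: Tm = 64.9 + 41·(6 − 16.4)/19 = 42.5°C ✓
GC clamp: 3' end CTC has 2 G/C ✓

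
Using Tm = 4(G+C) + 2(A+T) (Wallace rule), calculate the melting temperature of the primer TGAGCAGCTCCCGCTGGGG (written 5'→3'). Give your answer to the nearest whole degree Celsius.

Base counts: A=2, T=3, G=8, C=6 (length 19).
Tm = 2·(2+3) + 4·(8+6) = 2·5 + 4·14 = 10 + 56 = 66°C.

66°C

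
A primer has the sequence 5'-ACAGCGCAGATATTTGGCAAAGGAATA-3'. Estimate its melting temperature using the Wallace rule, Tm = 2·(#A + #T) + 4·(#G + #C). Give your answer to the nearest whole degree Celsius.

76°C

Base counts: A=11, T=5, G=7, C=4 (length 27).
Tm = 2·(11+5) + 4·(7+4) = 2·16 + 4·11 = 32 + 44 = 76°C.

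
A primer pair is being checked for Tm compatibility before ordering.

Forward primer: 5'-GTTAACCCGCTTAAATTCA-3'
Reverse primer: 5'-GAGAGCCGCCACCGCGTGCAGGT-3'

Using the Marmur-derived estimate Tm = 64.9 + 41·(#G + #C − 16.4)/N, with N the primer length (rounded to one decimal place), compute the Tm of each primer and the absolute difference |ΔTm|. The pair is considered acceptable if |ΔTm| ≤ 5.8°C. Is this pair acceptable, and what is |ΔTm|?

Forward: G+C = 7, N = 19 → Tm = 64.9 + 41·(7 − 16.4)/19 = 44.6°C.
Reverse: G+C = 17, N = 23 → Tm = 64.9 + 41·(17 − 16.4)/23 = 66.0°C.
|ΔTm| = |44.6 − 66.0| = 21.4°C, > 5.8°C.

|ΔTm| = 21.4°C; the pair is not acceptable.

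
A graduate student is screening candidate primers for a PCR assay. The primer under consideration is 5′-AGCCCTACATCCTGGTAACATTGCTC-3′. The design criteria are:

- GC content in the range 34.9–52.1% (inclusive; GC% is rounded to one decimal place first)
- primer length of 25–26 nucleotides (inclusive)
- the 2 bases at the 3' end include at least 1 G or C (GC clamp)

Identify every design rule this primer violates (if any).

Base counts: A=6, T=7, G=4, C=9 (length 26).
GC content: GC 13/26 = 50.0% ✓
length: length 26 ✓
GC clamp: 3' end TC has 1 G/C ✓

Meets all criteria.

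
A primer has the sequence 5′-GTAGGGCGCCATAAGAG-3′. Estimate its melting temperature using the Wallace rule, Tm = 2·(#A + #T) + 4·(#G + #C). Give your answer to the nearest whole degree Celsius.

Base counts: A=5, T=2, G=7, C=3 (length 17).
Tm = 2·(5+2) + 4·(7+3) = 2·7 + 4·10 = 14 + 40 = 54°C.

54°C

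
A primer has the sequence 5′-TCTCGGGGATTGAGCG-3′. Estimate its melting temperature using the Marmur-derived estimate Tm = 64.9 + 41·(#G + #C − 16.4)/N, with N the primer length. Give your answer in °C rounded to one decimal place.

48.5°C

Base counts: A=2, T=4, G=7, C=3; G+C = 10, N = 16.
Tm = 64.9 + 41·(10 − 16.4)/16 = 64.9 + -262.40/16 = 48.5°C.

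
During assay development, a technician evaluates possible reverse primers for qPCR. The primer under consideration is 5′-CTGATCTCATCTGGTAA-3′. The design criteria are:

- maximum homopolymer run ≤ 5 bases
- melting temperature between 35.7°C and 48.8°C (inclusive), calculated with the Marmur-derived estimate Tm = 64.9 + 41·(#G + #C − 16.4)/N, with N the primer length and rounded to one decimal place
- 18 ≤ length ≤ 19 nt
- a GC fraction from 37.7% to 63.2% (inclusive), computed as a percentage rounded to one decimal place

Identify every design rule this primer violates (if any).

Base counts: A=4, T=6, G=3, C=4 (length 17).
homopolymer run: longest run = 2 ✓
Tm: Tm = 64.9 + 41·(7 − 16.4)/17 = 42.2°C ✓
length: length 17, outside 18–19 ✗
GC content: GC 7/17 = 41.2% ✓

Fails: length.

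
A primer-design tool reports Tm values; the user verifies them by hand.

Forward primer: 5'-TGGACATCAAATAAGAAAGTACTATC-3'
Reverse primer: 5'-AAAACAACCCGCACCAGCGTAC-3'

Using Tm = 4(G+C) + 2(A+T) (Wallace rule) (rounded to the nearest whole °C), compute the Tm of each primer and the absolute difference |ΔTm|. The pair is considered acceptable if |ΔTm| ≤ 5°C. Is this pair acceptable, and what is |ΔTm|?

Forward: A=12 T=6 G=4 C=4 → Tm = 2·18 + 4·8 = 68°C.
Reverse: A=9 T=1 G=3 C=9 → Tm = 2·10 + 4·12 = 68°C.
|ΔTm| = |68 − 68| = 0°C, ≤ 5°C.

|ΔTm| = 0°C; the pair is acceptable.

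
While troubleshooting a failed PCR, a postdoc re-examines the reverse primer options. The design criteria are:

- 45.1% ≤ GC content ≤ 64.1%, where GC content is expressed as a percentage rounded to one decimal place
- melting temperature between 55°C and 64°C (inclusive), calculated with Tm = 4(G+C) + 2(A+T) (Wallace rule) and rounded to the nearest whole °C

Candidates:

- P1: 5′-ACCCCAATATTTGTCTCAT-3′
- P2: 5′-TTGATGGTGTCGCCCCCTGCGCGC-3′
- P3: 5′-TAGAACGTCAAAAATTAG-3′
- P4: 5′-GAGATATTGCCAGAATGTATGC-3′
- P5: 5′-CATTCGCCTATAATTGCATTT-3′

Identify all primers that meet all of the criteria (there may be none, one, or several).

None of the candidates satisfy all criteria.

P1 (19 nt, A=5 T=7 G=1 C=6): GC 7/19 = 36.8%, outside 45.1–64.1% ✗; Tm = 2·12 + 4·7 = 52°C, outside 55–64°C ✗ — fails.
P2 (24 nt, A=1 T=6 G=8 C=9): GC 17/24 = 70.8%, outside 45.1–64.1% ✗; Tm = 2·7 + 4·17 = 82°C, outside 55–64°C ✗ — fails.
P3 (18 nt, A=9 T=4 G=3 C=2): GC 5/18 = 27.8%, outside 45.1–64.1% ✗; Tm = 2·13 + 4·5 = 46°C, outside 55–64°C ✗ — fails.
P4 (22 nt, A=7 T=6 G=6 C=3): GC 9/22 = 40.9%, outside 45.1–64.1% ✗; Tm = 2·13 + 4·9 = 62°C ✓ — fails.
P5 (21 nt, A=5 T=9 G=2 C=5): GC 7/21 = 33.3%, outside 45.1–64.1% ✗; Tm = 2·14 + 4·7 = 56°C ✓ — fails.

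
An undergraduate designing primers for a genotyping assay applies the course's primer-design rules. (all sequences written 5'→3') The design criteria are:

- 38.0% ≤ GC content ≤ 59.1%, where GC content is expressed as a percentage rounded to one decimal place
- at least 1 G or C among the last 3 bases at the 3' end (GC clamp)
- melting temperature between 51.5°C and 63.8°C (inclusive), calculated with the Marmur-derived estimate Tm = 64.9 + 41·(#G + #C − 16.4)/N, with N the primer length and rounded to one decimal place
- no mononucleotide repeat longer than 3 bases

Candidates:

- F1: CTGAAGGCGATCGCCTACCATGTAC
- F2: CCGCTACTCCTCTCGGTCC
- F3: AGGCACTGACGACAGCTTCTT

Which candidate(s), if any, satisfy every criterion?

F1 and F3.

F1 (25 nt, A=6 T=5 G=6 C=8): GC 14/25 = 56.0% ✓; 3' end TAC has 1 G/C ✓; Tm = 64.9 + 41·(14 − 16.4)/25 = 61.0°C ✓; longest run = 2 ✓ — passes.
F2 (19 nt, A=1 T=5 G=3 C=10): GC 13/19 = 68.4%, outside 38.0–59.1% ✗; 3' end TCC has 2 G/C ✓; Tm = 64.9 + 41·(13 − 16.4)/19 = 57.6°C ✓; longest run = 2 ✓ — fails.
F3 (21 nt, A=5 T=5 G=5 C=6): GC 11/21 = 52.4% ✓; 3' end CTT has 1 G/C ✓; Tm = 64.9 + 41·(11 − 16.4)/21 = 54.4°C ✓; longest run = 2 ✓ — passes.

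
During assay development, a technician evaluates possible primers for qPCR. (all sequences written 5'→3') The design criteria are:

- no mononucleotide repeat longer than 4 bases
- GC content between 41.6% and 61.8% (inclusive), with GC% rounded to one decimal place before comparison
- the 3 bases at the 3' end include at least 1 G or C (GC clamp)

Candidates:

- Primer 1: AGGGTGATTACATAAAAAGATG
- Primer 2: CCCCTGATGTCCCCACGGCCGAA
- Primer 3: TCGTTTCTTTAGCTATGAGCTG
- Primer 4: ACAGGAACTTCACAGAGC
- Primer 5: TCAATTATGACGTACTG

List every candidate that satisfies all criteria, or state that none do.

Primer 1 (22 nt, A=10 T=5 G=6 C=1): longest run = 5, exceeds 4 ✗; GC 7/22 = 31.8%, outside 41.6–61.8% ✗; 3' end ATG has 1 G/C ✓ — fails.
Primer 2 (23 nt, A=4 T=3 G=5 C=11): longest run = 4 ✓; GC 16/23 = 69.6%, outside 41.6–61.8% ✗; 3' end GAA has 1 G/C ✓ — fails.
Primer 3 (22 nt, A=3 T=10 G=5 C=4): longest run = 3 ✓; GC 9/22 = 40.9%, outside 41.6–61.8% ✗; 3' end CTG has 2 G/C ✓ — fails.
Primer 4 (18 nt, A=7 T=2 G=4 C=5): longest run = 2 ✓; GC 9/18 = 50.0% ✓; 3' end AGC has 2 G/C ✓ — passes.
Primer 5 (17 nt, A=5 T=6 G=3 C=3): longest run = 2 ✓; GC 6/17 = 35.3%, outside 41.6–61.8% ✗; 3' end CTG has 2 G/C ✓ — fails.

Primer 4 only.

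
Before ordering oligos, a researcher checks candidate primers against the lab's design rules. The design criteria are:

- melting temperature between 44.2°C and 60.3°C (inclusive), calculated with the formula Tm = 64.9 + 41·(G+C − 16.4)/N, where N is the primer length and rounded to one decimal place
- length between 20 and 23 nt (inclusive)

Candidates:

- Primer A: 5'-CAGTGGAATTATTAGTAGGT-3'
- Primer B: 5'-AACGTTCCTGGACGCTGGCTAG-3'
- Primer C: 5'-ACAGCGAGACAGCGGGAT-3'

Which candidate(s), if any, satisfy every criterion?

Primer A (20 nt, A=6 T=7 G=6 C=1): Tm = 64.9 + 41·(7 − 16.4)/20 = 45.6°C ✓; length 20 ✓ — passes.
Primer B (22 nt, A=4 T=5 G=7 C=6): Tm = 64.9 + 41·(13 − 16.4)/22 = 58.6°C ✓; length 22 ✓ — passes.
Primer C (18 nt, A=6 T=1 G=7 C=4): Tm = 64.9 + 41·(11 − 16.4)/18 = 52.6°C ✓; length 18, outside 20–23 ✗ — fails.

Primer A and Primer B.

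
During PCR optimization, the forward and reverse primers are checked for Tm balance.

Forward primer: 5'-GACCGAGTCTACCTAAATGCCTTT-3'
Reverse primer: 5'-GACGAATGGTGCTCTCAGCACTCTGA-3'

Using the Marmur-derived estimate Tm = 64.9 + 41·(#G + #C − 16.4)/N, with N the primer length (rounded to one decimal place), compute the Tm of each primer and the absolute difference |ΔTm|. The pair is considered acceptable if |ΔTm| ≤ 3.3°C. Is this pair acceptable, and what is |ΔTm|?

|ΔTm| = 5.4°C; the pair is not acceptable.

Forward: G+C = 11, N = 24 → Tm = 64.9 + 41·(11 − 16.4)/24 = 55.7°C.
Reverse: G+C = 14, N = 26 → Tm = 64.9 + 41·(14 − 16.4)/26 = 61.1°C.
|ΔTm| = |55.7 − 61.1| = 5.4°C, > 3.3°C.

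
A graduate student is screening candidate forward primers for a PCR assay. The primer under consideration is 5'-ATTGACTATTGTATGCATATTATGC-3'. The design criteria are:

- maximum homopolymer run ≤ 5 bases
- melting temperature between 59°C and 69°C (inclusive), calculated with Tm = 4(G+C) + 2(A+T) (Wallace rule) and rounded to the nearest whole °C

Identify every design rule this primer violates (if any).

Base counts: A=7, T=11, G=4, C=3 (length 25).
homopolymer run: longest run = 2 ✓
Tm: Tm = 2·18 + 4·7 = 64°C ✓

Meets all criteria.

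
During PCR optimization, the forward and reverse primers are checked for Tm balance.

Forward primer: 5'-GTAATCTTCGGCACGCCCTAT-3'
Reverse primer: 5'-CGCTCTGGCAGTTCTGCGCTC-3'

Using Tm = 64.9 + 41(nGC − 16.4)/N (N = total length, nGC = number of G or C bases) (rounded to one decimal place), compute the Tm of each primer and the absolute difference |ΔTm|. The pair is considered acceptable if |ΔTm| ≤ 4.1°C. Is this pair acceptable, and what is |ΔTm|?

|ΔTm| = 5.8°C; the pair is not acceptable.

Forward: G+C = 11, N = 21 → Tm = 64.9 + 41·(11 − 16.4)/21 = 54.4°C.
Reverse: G+C = 14, N = 21 → Tm = 64.9 + 41·(14 − 16.4)/21 = 60.2°C.
|ΔTm| = |54.4 − 60.2| = 5.8°C, > 4.1°C.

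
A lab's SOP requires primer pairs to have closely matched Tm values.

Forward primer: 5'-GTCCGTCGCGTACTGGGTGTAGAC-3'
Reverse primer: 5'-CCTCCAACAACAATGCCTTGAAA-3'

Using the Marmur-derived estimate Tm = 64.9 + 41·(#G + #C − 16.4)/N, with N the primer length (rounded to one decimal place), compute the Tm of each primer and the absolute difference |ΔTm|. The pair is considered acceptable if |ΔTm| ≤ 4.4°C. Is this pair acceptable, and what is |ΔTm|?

|ΔTm| = 9.0°C; the pair is not acceptable.

Forward: G+C = 15, N = 24 → Tm = 64.9 + 41·(15 − 16.4)/24 = 62.5°C.
Reverse: G+C = 10, N = 23 → Tm = 64.9 + 41·(10 − 16.4)/23 = 53.5°C.
|ΔTm| = |62.5 − 53.5| = 9.0°C, > 4.4°C.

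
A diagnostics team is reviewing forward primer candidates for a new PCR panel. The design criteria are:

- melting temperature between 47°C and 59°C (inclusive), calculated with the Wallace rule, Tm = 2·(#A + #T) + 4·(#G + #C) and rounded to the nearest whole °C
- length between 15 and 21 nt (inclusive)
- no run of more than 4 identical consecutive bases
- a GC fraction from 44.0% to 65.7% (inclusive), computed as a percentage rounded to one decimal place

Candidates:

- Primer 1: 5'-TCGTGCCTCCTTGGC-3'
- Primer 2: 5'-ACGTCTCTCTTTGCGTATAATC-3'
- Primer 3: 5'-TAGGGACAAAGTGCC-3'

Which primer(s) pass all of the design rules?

None of the candidates satisfy all criteria.

Primer 1 (15 nt, A=0 T=5 G=4 C=6): Tm = 2·5 + 4·10 = 50°C ✓; length 15 ✓; longest run = 2 ✓; GC 10/15 = 66.7%, outside 44.0–65.7% ✗ — fails.
Primer 2 (22 nt, A=4 T=9 G=3 C=6): Tm = 2·13 + 4·9 = 62°C, outside 47–59°C ✗; length 22, outside 15–21 ✗; longest run = 3 ✓; GC 9/22 = 40.9%, outside 44.0–65.7% ✗ — fails.
Primer 3 (15 nt, A=5 T=2 G=5 C=3): Tm = 2·7 + 4·8 = 46°C, outside 47–59°C ✗; length 15 ✓; longest run = 3 ✓; GC 8/15 = 53.3% ✓ — fails.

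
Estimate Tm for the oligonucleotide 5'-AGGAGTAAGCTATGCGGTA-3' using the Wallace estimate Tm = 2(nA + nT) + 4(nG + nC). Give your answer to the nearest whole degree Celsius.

56°C

Base counts: A=6, T=4, G=7, C=2 (length 19).
Tm = 2·(6+4) + 4·(7+2) = 2·10 + 4·9 = 20 + 36 = 56°C.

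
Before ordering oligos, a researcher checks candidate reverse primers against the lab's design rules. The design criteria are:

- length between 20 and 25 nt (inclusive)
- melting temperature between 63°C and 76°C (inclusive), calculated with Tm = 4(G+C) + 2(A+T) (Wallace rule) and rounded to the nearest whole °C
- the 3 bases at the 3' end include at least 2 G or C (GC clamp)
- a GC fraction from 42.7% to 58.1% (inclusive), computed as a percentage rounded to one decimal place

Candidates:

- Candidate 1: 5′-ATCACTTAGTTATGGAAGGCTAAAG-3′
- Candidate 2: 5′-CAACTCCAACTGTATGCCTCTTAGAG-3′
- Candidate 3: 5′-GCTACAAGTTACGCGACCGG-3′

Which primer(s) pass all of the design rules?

None of the candidates satisfy all criteria.

Candidate 1 (25 nt, A=9 T=7 G=6 C=3): length 25 ✓; Tm = 2·16 + 4·9 = 68°C ✓; 3' end AAG has 1 G/C, need ≥2 ✗; GC 9/25 = 36.0%, outside 42.7–58.1% ✗ — fails.
Candidate 2 (26 nt, A=7 T=7 G=4 C=8): length 26, outside 20–25 ✗; Tm = 2·14 + 4·12 = 76°C ✓; 3' end GAG has 2 G/C ✓; GC 12/26 = 46.2% ✓ — fails.
Candidate 3 (20 nt, A=5 T=3 G=6 C=6): length 20 ✓; Tm = 2·8 + 4·12 = 64°C ✓; 3' end CGG has 3 G/C ✓; GC 12/20 = 60.0%, outside 42.7–58.1% ✗ — fails.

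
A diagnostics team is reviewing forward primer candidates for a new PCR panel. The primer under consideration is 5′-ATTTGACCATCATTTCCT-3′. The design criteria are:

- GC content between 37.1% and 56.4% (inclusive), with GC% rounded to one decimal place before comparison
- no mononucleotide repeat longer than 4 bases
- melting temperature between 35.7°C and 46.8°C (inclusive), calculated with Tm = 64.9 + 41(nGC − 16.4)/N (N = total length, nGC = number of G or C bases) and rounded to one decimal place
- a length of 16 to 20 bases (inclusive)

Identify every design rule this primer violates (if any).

Fails: GC content.

Base counts: A=4, T=8, G=1, C=5 (length 18).
GC content: GC 6/18 = 33.3%, outside 37.1–56.4% ✗
homopolymer run: longest run = 3 ✓
Tm: Tm = 64.9 + 41·(6 − 16.4)/18 = 41.2°C ✓
length: length 18 ✓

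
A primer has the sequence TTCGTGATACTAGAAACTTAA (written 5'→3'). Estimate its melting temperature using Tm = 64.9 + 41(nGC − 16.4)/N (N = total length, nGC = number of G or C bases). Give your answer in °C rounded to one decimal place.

44.6°C

Base counts: A=8, T=7, G=3, C=3; G+C = 6, N = 21.
Tm = 64.9 + 41·(6 − 16.4)/21 = 64.9 + -426.40/21 = 44.6°C.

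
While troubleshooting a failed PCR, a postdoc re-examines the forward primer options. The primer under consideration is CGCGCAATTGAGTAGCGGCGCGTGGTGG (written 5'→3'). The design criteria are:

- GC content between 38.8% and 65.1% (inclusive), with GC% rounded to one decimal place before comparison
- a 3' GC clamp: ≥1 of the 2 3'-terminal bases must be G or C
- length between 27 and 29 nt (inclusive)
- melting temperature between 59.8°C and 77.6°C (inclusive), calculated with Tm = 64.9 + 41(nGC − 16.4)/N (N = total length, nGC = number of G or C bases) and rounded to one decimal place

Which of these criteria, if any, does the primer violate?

Base counts: A=4, T=5, G=13, C=6 (length 28).
GC content: GC 19/28 = 67.9%, outside 38.8–65.1% ✗
GC clamp: 3' end GG has 2 G/C ✓
length: length 28 ✓
Tm: Tm = 64.9 + 41·(19 − 16.4)/28 = 68.7°C ✓

Fails: GC content.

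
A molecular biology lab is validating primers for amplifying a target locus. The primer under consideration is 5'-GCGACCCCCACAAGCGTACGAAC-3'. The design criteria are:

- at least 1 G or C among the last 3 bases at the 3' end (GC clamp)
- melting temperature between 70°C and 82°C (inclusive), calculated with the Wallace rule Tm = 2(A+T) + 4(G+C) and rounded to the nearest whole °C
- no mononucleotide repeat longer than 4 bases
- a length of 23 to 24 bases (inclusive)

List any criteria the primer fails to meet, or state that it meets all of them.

Fails: homopolymer run.

Base counts: A=7, T=1, G=5, C=10 (length 23).
GC clamp: 3' end AAC has 1 G/C ✓
Tm: Tm = 2·8 + 4·15 = 76°C ✓
homopolymer run: longest run = 5, exceeds 4 ✗
length: length 23 ✓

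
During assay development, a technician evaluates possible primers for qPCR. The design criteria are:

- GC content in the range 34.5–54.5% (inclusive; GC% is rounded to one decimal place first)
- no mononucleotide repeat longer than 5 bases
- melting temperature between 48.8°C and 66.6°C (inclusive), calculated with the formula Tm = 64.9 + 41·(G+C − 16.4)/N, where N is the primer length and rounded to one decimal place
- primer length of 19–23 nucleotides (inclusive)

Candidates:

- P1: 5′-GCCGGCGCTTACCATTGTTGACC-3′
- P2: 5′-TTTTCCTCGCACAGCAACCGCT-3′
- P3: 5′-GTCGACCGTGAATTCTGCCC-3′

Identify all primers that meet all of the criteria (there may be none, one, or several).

P2 only.

P1 (23 nt, A=3 T=6 G=6 C=8): GC 14/23 = 60.9%, outside 34.5–54.5% ✗; longest run = 2 ✓; Tm = 64.9 + 41·(14 − 16.4)/23 = 60.6°C ✓; length 23 ✓ — fails.
P2 (22 nt, A=4 T=6 G=3 C=9): GC 12/22 = 54.5% ✓; longest run = 4 ✓; Tm = 64.9 + 41·(12 − 16.4)/22 = 56.7°C ✓; length 22 ✓ — passes.
P3 (20 nt, A=3 T=5 G=5 C=7): GC 12/20 = 60.0%, outside 34.5–54.5% ✗; longest run = 3 ✓; Tm = 64.9 + 41·(12 − 16.4)/20 = 55.9°C ✓; length 20 ✓ — fails.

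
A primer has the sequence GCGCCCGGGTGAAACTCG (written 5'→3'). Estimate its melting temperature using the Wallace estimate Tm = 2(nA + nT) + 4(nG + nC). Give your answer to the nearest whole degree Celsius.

62°C

Base counts: A=3, T=2, G=7, C=6 (length 18).
Tm = 2·(3+2) + 4·(7+6) = 2·5 + 4·13 = 10 + 52 = 62°C.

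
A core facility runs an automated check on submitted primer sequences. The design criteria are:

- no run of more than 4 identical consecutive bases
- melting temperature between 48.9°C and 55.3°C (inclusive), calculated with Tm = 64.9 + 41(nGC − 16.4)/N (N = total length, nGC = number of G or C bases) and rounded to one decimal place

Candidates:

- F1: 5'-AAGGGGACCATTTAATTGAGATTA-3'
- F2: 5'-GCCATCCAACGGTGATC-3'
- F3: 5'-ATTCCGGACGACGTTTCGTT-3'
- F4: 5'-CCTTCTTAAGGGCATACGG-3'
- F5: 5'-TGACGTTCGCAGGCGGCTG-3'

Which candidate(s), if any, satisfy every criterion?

F1, F2, F3 and F4.

F1 (24 nt, A=9 T=7 G=6 C=2): longest run = 4 ✓; Tm = 64.9 + 41·(8 − 16.4)/24 = 50.6°C ✓ — passes.
F2 (17 nt, A=4 T=3 G=4 C=6): longest run = 2 ✓; Tm = 64.9 + 41·(10 − 16.4)/17 = 49.5°C ✓ — passes.
F3 (20 nt, A=3 T=7 G=5 C=5): longest run = 3 ✓; Tm = 64.9 + 41·(10 − 16.4)/20 = 51.8°C ✓ — passes.
F4 (19 nt, A=4 T=5 G=5 C=5): longest run = 3 ✓; Tm = 64.9 + 41·(10 − 16.4)/19 = 51.1°C ✓ — passes.
F5 (19 nt, A=2 T=4 G=8 C=5): longest run = 2 ✓; Tm = 64.9 + 41·(13 − 16.4)/19 = 57.6°C, outside 48.9–55.3°C ✗ — fails.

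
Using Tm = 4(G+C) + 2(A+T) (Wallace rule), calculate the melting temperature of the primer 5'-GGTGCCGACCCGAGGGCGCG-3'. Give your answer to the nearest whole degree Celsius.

Base counts: A=2, T=1, G=10, C=7 (length 20).
Tm = 2·(2+1) + 4·(10+7) = 2·3 + 4·17 = 6 + 68 = 74°C.

74°C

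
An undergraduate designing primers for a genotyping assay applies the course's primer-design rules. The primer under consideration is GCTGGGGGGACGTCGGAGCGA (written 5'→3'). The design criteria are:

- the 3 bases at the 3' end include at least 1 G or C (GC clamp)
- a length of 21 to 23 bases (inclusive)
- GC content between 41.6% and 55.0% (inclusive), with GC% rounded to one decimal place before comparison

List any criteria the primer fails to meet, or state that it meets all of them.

Base counts: A=3, T=2, G=12, C=4 (length 21).
GC clamp: 3' end CGA has 2 G/C ✓
length: length 21 ✓
GC content: GC 16/21 = 76.2%, outside 41.6–55.0% ✗

Fails: GC content.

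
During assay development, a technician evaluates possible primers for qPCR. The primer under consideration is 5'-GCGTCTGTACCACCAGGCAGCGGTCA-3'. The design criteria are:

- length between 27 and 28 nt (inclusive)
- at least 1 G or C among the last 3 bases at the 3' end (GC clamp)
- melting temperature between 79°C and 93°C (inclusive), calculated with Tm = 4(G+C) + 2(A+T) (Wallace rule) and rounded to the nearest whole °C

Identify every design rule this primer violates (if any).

Base counts: A=5, T=4, G=8, C=9 (length 26).
length: length 26, outside 27–28 ✗
GC clamp: 3' end TCA has 1 G/C ✓
Tm: Tm = 2·9 + 4·17 = 86°C ✓

Fails: length.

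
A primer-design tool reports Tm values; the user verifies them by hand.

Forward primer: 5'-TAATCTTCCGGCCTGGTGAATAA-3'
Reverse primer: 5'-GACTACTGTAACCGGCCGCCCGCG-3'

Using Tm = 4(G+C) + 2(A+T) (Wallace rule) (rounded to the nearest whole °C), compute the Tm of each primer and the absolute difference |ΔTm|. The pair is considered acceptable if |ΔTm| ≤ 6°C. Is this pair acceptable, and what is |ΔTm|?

Forward: A=6 T=7 G=5 C=5 → Tm = 2·13 + 4·10 = 66°C.
Reverse: A=4 T=3 G=7 C=10 → Tm = 2·7 + 4·17 = 82°C.
|ΔTm| = |66 − 82| = 16°C, > 6°C.

|ΔTm| = 16°C; the pair is not acceptable.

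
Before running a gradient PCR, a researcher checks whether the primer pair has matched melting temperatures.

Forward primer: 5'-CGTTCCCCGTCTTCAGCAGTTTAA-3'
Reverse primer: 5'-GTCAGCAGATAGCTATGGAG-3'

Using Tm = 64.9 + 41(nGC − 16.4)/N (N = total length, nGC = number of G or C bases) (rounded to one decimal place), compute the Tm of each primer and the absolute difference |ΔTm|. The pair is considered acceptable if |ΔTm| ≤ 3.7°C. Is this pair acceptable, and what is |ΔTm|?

Forward: G+C = 12, N = 24 → Tm = 64.9 + 41·(12 − 16.4)/24 = 57.4°C.
Reverse: G+C = 10, N = 20 → Tm = 64.9 + 41·(10 − 16.4)/20 = 51.8°C.
|ΔTm| = |57.4 − 51.8| = 5.6°C, > 3.7°C.

|ΔTm| = 5.6°C; the pair is not acceptable.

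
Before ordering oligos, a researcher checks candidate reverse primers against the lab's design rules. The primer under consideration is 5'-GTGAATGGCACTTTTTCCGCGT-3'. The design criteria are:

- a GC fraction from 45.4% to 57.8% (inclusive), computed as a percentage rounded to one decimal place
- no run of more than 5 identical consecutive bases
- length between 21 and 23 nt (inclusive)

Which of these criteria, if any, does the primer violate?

Meets all criteria.

Base counts: A=3, T=8, G=6, C=5 (length 22).
GC content: GC 11/22 = 50.0% ✓
homopolymer run: longest run = 5 ✓
length: length 22 ✓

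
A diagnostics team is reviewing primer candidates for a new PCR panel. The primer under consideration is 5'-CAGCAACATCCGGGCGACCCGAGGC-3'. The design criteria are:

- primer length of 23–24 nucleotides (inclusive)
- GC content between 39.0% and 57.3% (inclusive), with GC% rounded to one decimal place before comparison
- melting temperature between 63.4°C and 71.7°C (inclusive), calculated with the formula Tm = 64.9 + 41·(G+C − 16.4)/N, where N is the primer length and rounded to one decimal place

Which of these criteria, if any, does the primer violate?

Fails: length, GC content.

Base counts: A=6, T=1, G=8, C=10 (length 25).
length: length 25, outside 23–24 ✗
GC content: GC 18/25 = 72.0%, outside 39.0–57.3% ✗
Tm: Tm = 64.9 + 41·(18 − 16.4)/25 = 67.5°C ✓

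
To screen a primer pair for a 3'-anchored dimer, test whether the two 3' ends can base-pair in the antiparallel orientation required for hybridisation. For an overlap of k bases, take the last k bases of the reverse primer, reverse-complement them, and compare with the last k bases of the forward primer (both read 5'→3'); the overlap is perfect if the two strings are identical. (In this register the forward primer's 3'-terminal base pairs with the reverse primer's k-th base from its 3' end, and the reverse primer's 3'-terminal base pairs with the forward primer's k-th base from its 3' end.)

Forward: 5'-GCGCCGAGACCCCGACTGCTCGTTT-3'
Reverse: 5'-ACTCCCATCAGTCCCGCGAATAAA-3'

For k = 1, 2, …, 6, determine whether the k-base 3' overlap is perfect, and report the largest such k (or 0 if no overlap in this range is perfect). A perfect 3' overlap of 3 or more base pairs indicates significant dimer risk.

Longest perfect overlap: 3 complementary base pairs; significant dimer risk (threshold 3).

Last 6 bases (5'→3') — forward …TCGTTT, reverse …AATAAA.
Reverse complement of the reverse primer's last 6 bases: TTTATT; its first k bases are the reverse complement of the reverse primer's last k bases, so a perfect k-base overlap needs the forward primer's last k bases to equal them.
Comparing (forward last k vs required): k=1: T vs T ✓; k=2: TT vs TT ✓; k=3: TTT vs TTT ✓; k=4: GTTT vs TTTA ✗; k=5: CGTTT vs TTTAT ✗; k=6: TCGTTT vs TTTATT ✗.
Perfect overlaps at k = 1, 2, 3; the largest is 3.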